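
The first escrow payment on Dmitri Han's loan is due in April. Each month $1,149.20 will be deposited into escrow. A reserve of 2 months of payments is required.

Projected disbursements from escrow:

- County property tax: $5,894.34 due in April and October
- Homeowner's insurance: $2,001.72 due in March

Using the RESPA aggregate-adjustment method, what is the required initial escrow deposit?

$7,043.54

Cushion = 2 × $1,149.20 = $2,298.40
Trial balance (start $0, +$1,149.20 each month, − disbursements):
  Apr: +$1,149.20 − $5,894.34 → -$4,745.14
  May: +$1,149.20 → -$3,595.94
  Jun: +$1,149.20 → -$2,446.74
  Jul: +$1,149.20 → -$1,297.54
  Aug: +$1,149.20 → -$148.34
  Sep: +$1,149.20 → $1,000.86
  Oct: +$1,149.20 − $5,894.34 → -$3,744.28
  Nov: +$1,149.20 → -$2,595.08
  Dec: +$1,149.20 → -$1,445.88
  Jan: +$1,149.20 → -$296.68
  Feb: +$1,149.20 → $852.52
  Mar: +$1,149.20 − $2,001.72 → $0.00
Lowest trial balance = -$4,745.14 (Apr)
Initial deposit = cushion − low point = $2,298.40 − (-$4,745.14) = $7,043.54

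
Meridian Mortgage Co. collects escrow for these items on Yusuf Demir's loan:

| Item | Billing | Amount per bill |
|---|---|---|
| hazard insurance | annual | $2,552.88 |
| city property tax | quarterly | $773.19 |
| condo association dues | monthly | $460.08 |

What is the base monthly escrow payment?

Hazard insurance = $2,552.88 annually
City property tax = $773.19 × 4 = $3,092.76 annually
Condo association dues = $460.08 × 12 = $5,520.96 annually
Total annual escrow = $2,552.88 + $3,092.76 + $5,520.96 = $11,166.60
Monthly = $11,166.60 ÷ 12 = $930.55

$930.55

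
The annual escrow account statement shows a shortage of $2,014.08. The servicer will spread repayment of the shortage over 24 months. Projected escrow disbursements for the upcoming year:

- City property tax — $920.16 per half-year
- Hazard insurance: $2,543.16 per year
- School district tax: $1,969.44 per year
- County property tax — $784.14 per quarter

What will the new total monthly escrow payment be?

City property tax — $920.16 × 2 = $1,840.32
Hazard insurance — $2,543.16
School district tax — $1,969.44
County property tax — $784.14 × 4 = $3,136.56
Total per year = $1,840.32 + $2,543.16 + $1,969.44 + $3,136.56 = $9,489.48
Base monthly escrow = $9,489.48 ÷ 12 = $790.79
Shortage spread = $2,014.08 ÷ 24 = $83.92/mo
New monthly escrow = $790.79 + $83.92 = $874.71

$874.71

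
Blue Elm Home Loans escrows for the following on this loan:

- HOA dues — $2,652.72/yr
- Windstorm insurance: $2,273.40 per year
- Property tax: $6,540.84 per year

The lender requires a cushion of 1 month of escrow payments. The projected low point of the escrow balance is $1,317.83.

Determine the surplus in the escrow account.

$362.25

HOA dues: $2,652.72/yr
Windstorm insurance: $2,273.40/yr
Property tax: $6,540.84/yr
Total per year = $11,466.96
Monthly = $11,466.96 ÷ 12 = $955.58
Cushion = 1 × $955.58 = $955.58
Excess over cushion: $1,317.83 − $955.58 = $362.25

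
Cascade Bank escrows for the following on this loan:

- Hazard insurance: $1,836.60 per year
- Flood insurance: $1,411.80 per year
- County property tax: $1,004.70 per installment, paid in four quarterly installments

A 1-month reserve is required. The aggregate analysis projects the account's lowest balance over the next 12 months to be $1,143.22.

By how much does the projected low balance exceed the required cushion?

Hazard insurance — $1,836.60 annually
Flood insurance — $1,411.80 annually
County property tax — $1,004.70 × 4 = $4,018.80 annually
Annual escrow total = $7,267.20
Per month = $7,267.20 / 12 = $605.60
Required cushion = 1 × $605.60 = $605.60
Surplus = $1,143.22 − $605.60 = $537.62

$537.62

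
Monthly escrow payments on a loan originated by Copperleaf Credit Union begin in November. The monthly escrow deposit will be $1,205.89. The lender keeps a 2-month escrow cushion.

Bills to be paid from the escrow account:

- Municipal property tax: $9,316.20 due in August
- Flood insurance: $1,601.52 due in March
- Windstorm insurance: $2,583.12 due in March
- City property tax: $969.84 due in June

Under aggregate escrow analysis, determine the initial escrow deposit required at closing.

$4,823.56

Cushion = 2 × $1,205.89 = $2,411.78
Trial balance (start $0, +$1,205.89 each month, − disbursements):
  Nov: +$1,205.89 → $1,205.89
  Dec: +$1,205.89 → $2,411.78
  Jan: +$1,205.89 → $3,617.67
  Feb: +$1,205.89 → $4,823.56
  Mar: +$1,205.89 − $4,184.64 → $1,844.81
  Apr: +$1,205.89 → $3,050.70
  May: +$1,205.89 → $4,256.59
  Jun: +$1,205.89 − $969.84 → $4,492.64
  Jul: +$1,205.89 → $5,698.53
  Aug: +$1,205.89 − $9,316.20 → -$2,411.78
  Sep: +$1,205.89 → -$1,205.89
  Oct: +$1,205.89 → $0.00
Lowest trial balance = -$2,411.78 (Aug)
Initial deposit = cushion − low point = $2,411.78 − (-$2,411.78) = $4,823.56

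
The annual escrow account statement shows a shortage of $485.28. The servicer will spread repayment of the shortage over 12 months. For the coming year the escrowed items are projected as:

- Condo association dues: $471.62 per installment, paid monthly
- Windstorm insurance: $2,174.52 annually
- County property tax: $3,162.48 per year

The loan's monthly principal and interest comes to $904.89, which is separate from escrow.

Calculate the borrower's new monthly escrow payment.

$956.81

Condo association dues — $471.62 × 12 = $5,659.44 per year
Windstorm insurance — $2,174.52 per year
County property tax — $3,162.48 per year
Combined annual = $10,996.44
Monthly = $10,996.44 / 12 = $916.37
Monthly shortage recovery: $485.28 ÷ 12 = $40.44
Adjusted monthly = $916.37 + $40.44 = $956.81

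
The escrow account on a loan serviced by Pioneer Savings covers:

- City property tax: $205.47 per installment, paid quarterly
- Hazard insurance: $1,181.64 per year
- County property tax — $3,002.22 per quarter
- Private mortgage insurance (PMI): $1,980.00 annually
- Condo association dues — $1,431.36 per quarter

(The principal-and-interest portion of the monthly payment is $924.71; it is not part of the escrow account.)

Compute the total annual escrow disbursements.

City property tax: $205.47 × 4 = $821.88 per year
Hazard insurance: $1,181.64 per year
County property tax: $3,002.22 × 4 = $12,008.88 per year
Private mortgage insurance (PMI): $1,980.00 per year
Condo association dues: $1,431.36 × 4 = $5,725.44 per year
Total per year = $21,717.84

$21,717.84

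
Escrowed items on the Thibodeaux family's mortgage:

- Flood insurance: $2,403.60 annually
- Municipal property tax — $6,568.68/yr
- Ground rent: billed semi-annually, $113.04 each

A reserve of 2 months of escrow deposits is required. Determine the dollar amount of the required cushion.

Flood insurance = $2,403.60
Municipal property tax = $6,568.68
Ground rent = $113.04 × 2 = $226.08
Total annual escrow = $2,403.60 + $6,568.68 + $226.08 = $9,198.36
Base monthly escrow = $9,198.36 ÷ 12 = $766.53
Required cushion = 2 × $766.53 = $1,533.06

$1,533.06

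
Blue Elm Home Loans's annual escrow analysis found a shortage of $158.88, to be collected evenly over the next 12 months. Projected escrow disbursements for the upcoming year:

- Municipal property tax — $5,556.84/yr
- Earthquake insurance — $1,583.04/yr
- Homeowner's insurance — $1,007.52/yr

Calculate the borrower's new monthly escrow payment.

Municipal property tax: $5,556.84 annually
Earthquake insurance: $1,583.04 annually
Homeowner's insurance: $1,007.52 annually
Annual escrow total = $5,556.84 + $1,583.04 + $1,007.52 = $8,147.40
Monthly escrow = $8,147.40 ÷ 12 = $678.95
Monthly shortage recovery: $158.88 / 12 = $13.24
New monthly escrow = $678.95 + $13.24 = $692.19

$692.19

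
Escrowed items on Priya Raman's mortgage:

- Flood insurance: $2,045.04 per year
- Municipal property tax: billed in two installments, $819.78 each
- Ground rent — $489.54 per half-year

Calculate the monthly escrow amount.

$388.64

Flood insurance = $2,045.04 annually
Municipal property tax = $819.78 × 2 = $1,639.56 annually
Ground rent = $489.54 × 2 = $979.08 annually
Combined annual = $2,045.04 + $1,639.56 + $979.08 = $4,663.68
Monthly = $4,663.68 / 12 = $388.64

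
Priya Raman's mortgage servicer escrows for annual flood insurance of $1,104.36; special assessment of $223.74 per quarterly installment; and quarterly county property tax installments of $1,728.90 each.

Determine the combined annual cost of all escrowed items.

$8,914.92

Flood insurance = $1,104.36 annually
Special assessment = $223.74 × 4 = $894.96 annually
County property tax = $1,728.90 × 4 = $6,915.60 annually
Combined annual = $1,104.36 + $894.96 + $6,915.60 = $8,914.92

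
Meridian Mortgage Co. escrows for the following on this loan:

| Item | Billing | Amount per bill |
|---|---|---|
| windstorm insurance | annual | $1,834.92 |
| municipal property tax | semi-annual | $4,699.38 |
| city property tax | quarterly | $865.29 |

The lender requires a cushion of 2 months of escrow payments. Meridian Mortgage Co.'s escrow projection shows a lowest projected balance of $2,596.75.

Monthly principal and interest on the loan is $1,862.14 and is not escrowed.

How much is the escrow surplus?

Windstorm insurance: $1,834.92 annually
Municipal property tax: $4,699.38 × 2 = $9,398.76 annually
City property tax: $865.29 × 4 = $3,461.16 annually
Total per year = $14,694.84
Base monthly escrow = $14,694.84 ÷ 12 = $1,224.57
Required reserve = 2 × $1,224.57 = $2,449.14
Excess over cushion: $2,596.75 − $2,449.14 = $147.61

$147.61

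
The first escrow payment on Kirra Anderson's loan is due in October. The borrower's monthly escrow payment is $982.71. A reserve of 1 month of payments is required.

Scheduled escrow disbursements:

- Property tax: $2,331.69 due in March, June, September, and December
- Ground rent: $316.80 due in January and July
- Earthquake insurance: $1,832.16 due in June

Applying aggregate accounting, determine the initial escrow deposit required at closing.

Cushion = 1 × $982.71 = $982.71
Trial balance (start $0, +$982.71 each month, − disbursements):
  Oct: +$982.71 → $982.71
  Nov: +$982.71 → $1,965.42
  Dec: +$982.71 − $2,331.69 → $616.44
  Jan: +$982.71 − $316.80 → $1,282.35
  Feb: +$982.71 → $2,265.06
  Mar: +$982.71 − $2,331.69 → $916.08
  Apr: +$982.71 → $1,898.79
  May: +$982.71 → $2,881.50
  Jun: +$982.71 − $4,163.85 → -$299.64
  Jul: +$982.71 − $316.80 → $366.27
  Aug: +$982.71 → $1,348.98
  Sep: +$982.71 − $2,331.69 → $0.00
Lowest trial balance = -$299.64 (Jun)
Initial deposit = cushion − low point = $982.71 − (-$299.64) = $1,282.35

$1,282.35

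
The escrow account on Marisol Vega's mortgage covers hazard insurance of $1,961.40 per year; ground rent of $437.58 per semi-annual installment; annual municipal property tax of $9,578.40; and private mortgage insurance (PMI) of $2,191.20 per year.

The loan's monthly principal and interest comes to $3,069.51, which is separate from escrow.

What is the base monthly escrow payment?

$1,217.18

Hazard insurance — $1,961.40/yr
Ground rent — $437.58 × 2 = $875.16/yr
Municipal property tax — $9,578.40/yr
Private mortgage insurance (PMI) — $2,191.20/yr
Annual escrow total = $14,606.16
Per month = $14,606.16 / 12 = $1,217.18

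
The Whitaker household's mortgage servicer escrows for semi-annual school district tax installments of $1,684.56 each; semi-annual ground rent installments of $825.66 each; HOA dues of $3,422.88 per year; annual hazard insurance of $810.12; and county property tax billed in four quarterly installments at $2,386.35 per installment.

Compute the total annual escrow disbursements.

$18,798.84

School district tax = $1,684.56 × 2 = $3,369.12/yr
Ground rent = $825.66 × 2 = $1,651.32/yr
HOA dues = $3,422.88/yr
Hazard insurance = $810.12/yr
County property tax = $2,386.35 × 4 = $9,545.40/yr
Annual escrow total = $3,369.12 + $1,651.32 + $3,422.88 + $810.12 + $9,545.40 = $18,798.84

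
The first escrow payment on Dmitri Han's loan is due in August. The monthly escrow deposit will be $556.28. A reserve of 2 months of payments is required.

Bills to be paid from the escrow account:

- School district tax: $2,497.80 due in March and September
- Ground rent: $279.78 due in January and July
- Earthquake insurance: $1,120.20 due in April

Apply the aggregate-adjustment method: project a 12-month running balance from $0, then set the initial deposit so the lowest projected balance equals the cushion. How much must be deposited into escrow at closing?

Cushion = 2 × $556.28 = $1,112.56
Trial balance (start $0, +$556.28 each month, − disbursements):
  Aug: +$556.28 → $556.28
  Sep: +$556.28 − $2,497.80 → -$1,385.24
  Oct: +$556.28 → -$828.96
  Nov: +$556.28 → -$272.68
  Dec: +$556.28 → $283.60
  Jan: +$556.28 − $279.78 → $560.10
  Feb: +$556.28 → $1,116.38
  Mar: +$556.28 − $2,497.80 → -$825.14
  Apr: +$556.28 − $1,120.20 → -$1,389.06
  May: +$556.28 → -$832.78
  Jun: +$556.28 → -$276.50
  Jul: +$556.28 − $279.78 → $0.00
Lowest trial balance = -$1,389.06 (Apr)
Initial deposit = cushion − low point = $1,112.56 − (-$1,389.06) = $2,501.62

$2,501.62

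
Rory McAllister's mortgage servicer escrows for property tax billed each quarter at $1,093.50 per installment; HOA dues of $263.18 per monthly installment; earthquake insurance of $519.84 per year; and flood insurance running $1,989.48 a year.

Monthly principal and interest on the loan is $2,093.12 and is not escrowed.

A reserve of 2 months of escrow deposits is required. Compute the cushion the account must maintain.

$1,673.58

Property tax = $1,093.50 × 4 = $4,374.00
HOA dues = $263.18 × 12 = $3,158.16
Earthquake insurance = $519.84
Flood insurance = $1,989.48
Combined annual = $4,374.00 + $3,158.16 + $519.84 + $1,989.48 = $10,041.48
Base monthly escrow = $10,041.48 ÷ 12 = $836.79
Reserve = 2 × $836.79 = $1,673.58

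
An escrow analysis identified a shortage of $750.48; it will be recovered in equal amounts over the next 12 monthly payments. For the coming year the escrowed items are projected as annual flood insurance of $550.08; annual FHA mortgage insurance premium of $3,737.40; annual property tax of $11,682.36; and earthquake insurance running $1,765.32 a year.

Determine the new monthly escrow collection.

Flood insurance: $550.08 per year
FHA mortgage insurance premium: $3,737.40 per year
Property tax: $11,682.36 per year
Earthquake insurance: $1,765.32 per year
Total annual escrow = $17,735.16
Monthly = $17,735.16 / 12 = $1,477.93
Shortage per month = $750.48 / 12 = $62.54
New monthly escrow = $1,477.93 + $62.54 = $1,540.47

$1,540.47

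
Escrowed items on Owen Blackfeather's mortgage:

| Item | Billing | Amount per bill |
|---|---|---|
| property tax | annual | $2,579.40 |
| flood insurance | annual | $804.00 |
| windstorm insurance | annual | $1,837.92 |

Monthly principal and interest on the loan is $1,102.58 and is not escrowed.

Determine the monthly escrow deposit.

Property tax = $2,579.40
Flood insurance = $804.00
Windstorm insurance = $1,837.92
Total annual escrow = $5,221.32
Monthly = $5,221.32 / 12 = $435.11

$435.11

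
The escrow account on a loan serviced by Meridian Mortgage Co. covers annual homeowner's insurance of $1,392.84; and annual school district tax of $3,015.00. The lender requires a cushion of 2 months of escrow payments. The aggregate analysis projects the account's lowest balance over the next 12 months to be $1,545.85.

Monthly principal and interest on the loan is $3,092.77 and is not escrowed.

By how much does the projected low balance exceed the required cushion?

Homeowner's insurance — $1,392.84/yr
School district tax — $3,015.00/yr
Yearly total = $4,407.84
Monthly = $4,407.84 ÷ 12 = $367.32
Required reserve = 2 × $367.32 = $734.64
Surplus = $1,545.85 − $734.64 = $811.21

$811.21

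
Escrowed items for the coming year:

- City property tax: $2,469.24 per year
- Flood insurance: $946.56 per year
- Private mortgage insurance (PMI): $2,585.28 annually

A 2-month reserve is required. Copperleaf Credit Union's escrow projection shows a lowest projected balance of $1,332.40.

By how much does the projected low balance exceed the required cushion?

$332.22

City property tax = $2,469.24 annually
Flood insurance = $946.56 annually
Private mortgage insurance (PMI) = $2,585.28 annually
Annual escrow total = $6,001.08
Monthly escrow = $6,001.08 ÷ 12 = $500.09
Required reserve = 2 × $500.09 = $1,000.18
Surplus = $1,332.40 − $1,000.18 = $332.22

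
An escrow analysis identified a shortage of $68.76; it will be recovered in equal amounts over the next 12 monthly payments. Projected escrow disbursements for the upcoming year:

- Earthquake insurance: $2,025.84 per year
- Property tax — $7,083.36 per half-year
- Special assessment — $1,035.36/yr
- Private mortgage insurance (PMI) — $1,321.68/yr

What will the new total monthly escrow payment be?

$1,551.53

Earthquake insurance — $2,025.84 per year
Property tax — $7,083.36 × 2 = $14,166.72 per year
Special assessment — $1,035.36 per year
Private mortgage insurance (PMI) — $1,321.68 per year
Yearly total = $18,549.60
Base monthly escrow = $18,549.60 / 12 = $1,545.80
Shortage spread = $68.76 / 12 = $5.73/mo
Adjusted monthly = $1,545.80 + $5.73 = $1,551.53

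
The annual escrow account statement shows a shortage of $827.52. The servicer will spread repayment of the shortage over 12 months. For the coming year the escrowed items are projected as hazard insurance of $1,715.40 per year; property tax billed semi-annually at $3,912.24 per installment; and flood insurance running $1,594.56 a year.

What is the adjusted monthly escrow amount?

Hazard insurance = $1,715.40 annually
Property tax = $3,912.24 × 2 = $7,824.48 annually
Flood insurance = $1,594.56 annually
Combined annual = $11,134.44
Per month = $11,134.44 ÷ 12 = $927.87
Shortage per month = $827.52 / 12 = $68.96
New monthly escrow = $927.87 + $68.96 = $996.83

$996.83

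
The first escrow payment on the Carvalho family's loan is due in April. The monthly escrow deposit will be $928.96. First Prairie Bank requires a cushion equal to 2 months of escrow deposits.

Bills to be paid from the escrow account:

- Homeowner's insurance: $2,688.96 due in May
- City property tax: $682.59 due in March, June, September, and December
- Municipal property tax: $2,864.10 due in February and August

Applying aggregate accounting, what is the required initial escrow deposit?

Cushion = 2 × $928.96 = $1,857.92
Trial balance (start $0, +$928.96 each month, − disbursements):
  Apr: +$928.96 → $928.96
  May: +$928.96 − $2,688.96 → -$831.04
  Jun: +$928.96 − $682.59 → -$584.67
  Jul: +$928.96 → $344.29
  Aug: +$928.96 − $2,864.10 → -$1,590.85
  Sep: +$928.96 − $682.59 → -$1,344.48
  Oct: +$928.96 → -$415.52
  Nov: +$928.96 → $513.44
  Dec: +$928.96 − $682.59 → $759.81
  Jan: +$928.96 → $1,688.77
  Feb: +$928.96 − $2,864.10 → -$246.37
  Mar: +$928.96 − $682.59 → $0.00
Lowest trial balance = -$1,590.85 (Aug)
Initial deposit = cushion − low point = $1,857.92 − (-$1,590.85) = $3,448.77

$3,448.77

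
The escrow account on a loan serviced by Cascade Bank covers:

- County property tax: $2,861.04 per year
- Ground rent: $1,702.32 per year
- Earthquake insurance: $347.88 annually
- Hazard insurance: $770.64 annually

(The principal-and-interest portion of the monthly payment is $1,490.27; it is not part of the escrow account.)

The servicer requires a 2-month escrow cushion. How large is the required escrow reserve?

County property tax — $2,861.04
Ground rent — $1,702.32
Earthquake insurance — $347.88
Hazard insurance — $770.64
Yearly total = $2,861.04 + $1,702.32 + $347.88 + $770.64 = $5,681.88
Base monthly escrow = $5,681.88 / 12 = $473.49
Reserve = 2 × $473.49 = $946.98

$946.98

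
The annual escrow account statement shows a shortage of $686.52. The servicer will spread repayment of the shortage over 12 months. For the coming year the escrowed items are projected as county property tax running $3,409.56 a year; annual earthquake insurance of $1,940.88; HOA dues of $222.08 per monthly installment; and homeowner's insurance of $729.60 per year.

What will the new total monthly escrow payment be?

$785.96

County property tax: $3,409.56/yr
Earthquake insurance: $1,940.88/yr
HOA dues: $222.08 × 12 = $2,664.96/yr
Homeowner's insurance: $729.60/yr
Annual escrow total = $3,409.56 + $1,940.88 + $2,664.96 + $729.60 = $8,745.00
Base monthly escrow = $8,745.00 / 12 = $728.75
Monthly shortage recovery: $686.52 ÷ 12 = $57.21
New monthly escrow = $728.75 + $57.21 = $785.96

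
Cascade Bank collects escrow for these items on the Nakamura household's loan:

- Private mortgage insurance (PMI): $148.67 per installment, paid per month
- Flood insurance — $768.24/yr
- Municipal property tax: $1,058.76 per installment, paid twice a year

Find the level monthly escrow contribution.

$389.15

Private mortgage insurance (PMI) — $148.67 × 12 = $1,784.04
Flood insurance — $768.24
Municipal property tax — $1,058.76 × 2 = $2,117.52
Combined annual = $1,784.04 + $768.24 + $2,117.52 = $4,669.80
Base monthly escrow = $4,669.80 / 12 = $389.15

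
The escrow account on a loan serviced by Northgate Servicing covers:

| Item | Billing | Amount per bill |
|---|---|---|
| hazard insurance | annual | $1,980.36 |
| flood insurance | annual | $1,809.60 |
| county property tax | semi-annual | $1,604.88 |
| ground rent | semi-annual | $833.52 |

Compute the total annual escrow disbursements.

$8,666.76

Hazard insurance = $1,980.36/yr
Flood insurance = $1,809.60/yr
County property tax = $1,604.88 × 2 = $3,209.76/yr
Ground rent = $833.52 × 2 = $1,667.04/yr
Total annual escrow = $1,980.36 + $1,809.60 + $3,209.76 + $1,667.04 = $8,666.76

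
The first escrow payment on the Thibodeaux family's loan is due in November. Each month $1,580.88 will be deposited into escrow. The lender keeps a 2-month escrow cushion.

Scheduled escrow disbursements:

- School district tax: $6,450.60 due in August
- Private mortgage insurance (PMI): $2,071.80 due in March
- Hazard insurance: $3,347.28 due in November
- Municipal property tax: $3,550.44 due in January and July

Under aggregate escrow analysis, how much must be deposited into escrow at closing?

$6,323.52

Cushion = 2 × $1,580.88 = $3,161.76
Trial balance (start $0, +$1,580.88 each month, − disbursements):
  Nov: +$1,580.88 − $3,347.28 → -$1,766.40
  Dec: +$1,580.88 → -$185.52
  Jan: +$1,580.88 − $3,550.44 → -$2,155.08
  Feb: +$1,580.88 → -$574.20
  Mar: +$1,580.88 − $2,071.80 → -$1,065.12
  Apr: +$1,580.88 → $515.76
  May: +$1,580.88 → $2,096.64
  Jun: +$1,580.88 → $3,677.52
  Jul: +$1,580.88 − $3,550.44 → $1,707.96
  Aug: +$1,580.88 − $6,450.60 → -$3,161.76
  Sep: +$1,580.88 → -$1,580.88
  Oct: +$1,580.88 → $0.00
Lowest trial balance = -$3,161.76 (Aug)
Initial deposit = cushion − low point = $3,161.76 − (-$3,161.76) = $6,323.52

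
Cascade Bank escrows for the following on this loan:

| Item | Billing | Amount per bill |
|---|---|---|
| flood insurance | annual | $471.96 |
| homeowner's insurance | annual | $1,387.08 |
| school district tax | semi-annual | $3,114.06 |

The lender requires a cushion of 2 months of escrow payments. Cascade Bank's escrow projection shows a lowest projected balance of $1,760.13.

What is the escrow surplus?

Flood insurance — $471.96 annually
Homeowner's insurance — $1,387.08 annually
School district tax — $3,114.06 × 2 = $6,228.12 annually
Total per year = $8,087.16
Base monthly escrow = $8,087.16 ÷ 12 = $673.93
Cushion = 2 × $673.93 = $1,347.86
Surplus = $1,760.13 − $1,347.86 = $412.27

$412.27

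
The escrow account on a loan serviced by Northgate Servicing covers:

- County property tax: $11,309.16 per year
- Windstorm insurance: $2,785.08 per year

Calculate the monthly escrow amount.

County property tax = $11,309.16/yr
Windstorm insurance = $2,785.08/yr
Total annual escrow = $14,094.24
Per month = $14,094.24 / 12 = $1,174.52

$1,174.52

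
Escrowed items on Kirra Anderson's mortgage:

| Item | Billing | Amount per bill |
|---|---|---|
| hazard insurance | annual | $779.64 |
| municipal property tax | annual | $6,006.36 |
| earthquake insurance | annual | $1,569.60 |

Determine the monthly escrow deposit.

$696.30

Hazard insurance — $779.64
Municipal property tax — $6,006.36
Earthquake insurance — $1,569.60
Total annual escrow = $8,355.60
Per month = $8,355.60 / 12 = $696.30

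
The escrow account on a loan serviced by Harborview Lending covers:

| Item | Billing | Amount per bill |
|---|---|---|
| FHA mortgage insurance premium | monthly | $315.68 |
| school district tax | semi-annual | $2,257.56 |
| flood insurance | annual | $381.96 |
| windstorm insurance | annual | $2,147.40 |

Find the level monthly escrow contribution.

$902.72

FHA mortgage insurance premium = $315.68 × 12 = $3,788.16/yr
School district tax = $2,257.56 × 2 = $4,515.12/yr
Flood insurance = $381.96/yr
Windstorm insurance = $2,147.40/yr
Combined annual = $3,788.16 + $4,515.12 + $381.96 + $2,147.40 = $10,832.64
Per month = $10,832.64 ÷ 12 = $902.72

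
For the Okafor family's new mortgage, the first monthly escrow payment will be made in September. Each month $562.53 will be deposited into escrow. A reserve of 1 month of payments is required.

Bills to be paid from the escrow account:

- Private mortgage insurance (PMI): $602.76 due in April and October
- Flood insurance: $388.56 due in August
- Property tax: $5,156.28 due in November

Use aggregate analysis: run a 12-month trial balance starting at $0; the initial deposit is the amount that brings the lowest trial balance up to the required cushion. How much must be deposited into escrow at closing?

Cushion = 1 × $562.53 = $562.53
Trial balance (start $0, +$562.53 each month, − disbursements):
  Sep: +$562.53 → $562.53
  Oct: +$562.53 − $602.76 → $522.30
  Nov: +$562.53 − $5,156.28 → -$4,071.45
  Dec: +$562.53 → -$3,508.92
  Jan: +$562.53 → -$2,946.39
  Feb: +$562.53 → -$2,383.86
  Mar: +$562.53 → -$1,821.33
  Apr: +$562.53 − $602.76 → -$1,861.56
  May: +$562.53 → -$1,299.03
  Jun: +$562.53 → -$736.50
  Jul: +$562.53 → -$173.97
  Aug: +$562.53 − $388.56 → $0.00
Lowest trial balance = -$4,071.45 (Nov)
Initial deposit = cushion − low point = $562.53 − (-$4,071.45) = $4,633.98

$4,633.98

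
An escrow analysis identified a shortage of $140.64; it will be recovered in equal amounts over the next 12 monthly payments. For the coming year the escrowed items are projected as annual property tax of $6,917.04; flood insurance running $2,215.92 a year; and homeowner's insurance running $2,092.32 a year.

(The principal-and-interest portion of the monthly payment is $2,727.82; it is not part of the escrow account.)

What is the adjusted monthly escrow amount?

$947.16

Property tax = $6,917.04/yr
Flood insurance = $2,215.92/yr
Homeowner's insurance = $2,092.32/yr
Total per year = $6,917.04 + $2,215.92 + $2,092.32 = $11,225.28
Per month = $11,225.28 / 12 = $935.44
Shortage spread = $140.64 ÷ 12 = $11.72/mo
Adjusted monthly = $935.44 + $11.72 = $947.16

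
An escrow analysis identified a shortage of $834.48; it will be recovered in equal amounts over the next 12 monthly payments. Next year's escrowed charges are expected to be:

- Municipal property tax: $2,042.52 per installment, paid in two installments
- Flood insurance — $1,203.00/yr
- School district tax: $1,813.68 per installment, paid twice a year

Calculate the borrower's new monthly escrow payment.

Municipal property tax = $2,042.52 × 2 = $4,085.04 annually
Flood insurance = $1,203.00 annually
School district tax = $1,813.68 × 2 = $3,627.36 annually
Yearly total = $8,915.40
Monthly escrow = $8,915.40 / 12 = $742.95
Shortage per month = $834.48 ÷ 12 = $69.54
New monthly escrow = $742.95 + $69.54 = $812.49

$812.49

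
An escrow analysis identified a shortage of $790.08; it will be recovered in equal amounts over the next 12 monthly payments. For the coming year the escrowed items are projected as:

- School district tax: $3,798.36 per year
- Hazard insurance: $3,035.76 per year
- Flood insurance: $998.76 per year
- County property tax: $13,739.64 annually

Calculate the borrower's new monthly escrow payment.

$1,863.55

School district tax = $3,798.36/yr
Hazard insurance = $3,035.76/yr
Flood insurance = $998.76/yr
County property tax = $13,739.64/yr
Yearly total = $3,798.36 + $3,035.76 + $998.76 + $13,739.64 = $21,572.52
Monthly escrow = $21,572.52 / 12 = $1,797.71
Shortage per month = $790.08 ÷ 12 = $65.84
Adjusted monthly = $1,797.71 + $65.84 = $1,863.55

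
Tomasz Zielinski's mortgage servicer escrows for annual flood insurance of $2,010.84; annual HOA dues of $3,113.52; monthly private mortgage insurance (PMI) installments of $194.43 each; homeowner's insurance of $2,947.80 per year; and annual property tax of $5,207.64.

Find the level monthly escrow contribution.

Flood insurance: $2,010.84/yr
HOA dues: $3,113.52/yr
Private mortgage insurance (PMI): $194.43 × 12 = $2,333.16/yr
Homeowner's insurance: $2,947.80/yr
Property tax: $5,207.64/yr
Annual escrow total = $15,612.96
Monthly escrow = $15,612.96 / 12 = $1,301.08

$1,301.08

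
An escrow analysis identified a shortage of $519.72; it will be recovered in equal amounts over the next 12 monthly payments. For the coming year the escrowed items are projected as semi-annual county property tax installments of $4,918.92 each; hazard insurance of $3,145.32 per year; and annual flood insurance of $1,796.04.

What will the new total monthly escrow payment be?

County property tax: $4,918.92 × 2 = $9,837.84 annually
Hazard insurance: $3,145.32 annually
Flood insurance: $1,796.04 annually
Total annual escrow = $14,779.20
Per month = $14,779.20 / 12 = $1,231.60
Shortage per month = $519.72 / 12 = $43.31
Adjusted monthly = $1,231.60 + $43.31 = $1,274.91

$1,274.91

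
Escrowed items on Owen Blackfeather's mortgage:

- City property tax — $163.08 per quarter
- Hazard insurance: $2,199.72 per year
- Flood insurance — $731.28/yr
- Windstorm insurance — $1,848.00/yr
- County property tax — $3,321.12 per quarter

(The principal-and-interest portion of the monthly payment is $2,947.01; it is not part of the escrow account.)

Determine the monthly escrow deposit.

City property tax: $163.08 × 4 = $652.32 per year
Hazard insurance: $2,199.72 per year
Flood insurance: $731.28 per year
Windstorm insurance: $1,848.00 per year
County property tax: $3,321.12 × 4 = $13,284.48 per year
Annual escrow total = $652.32 + $2,199.72 + $731.28 + $1,848.00 + $13,284.48 = $18,715.80
Per month = $18,715.80 ÷ 12 = $1,559.65

$1,559.65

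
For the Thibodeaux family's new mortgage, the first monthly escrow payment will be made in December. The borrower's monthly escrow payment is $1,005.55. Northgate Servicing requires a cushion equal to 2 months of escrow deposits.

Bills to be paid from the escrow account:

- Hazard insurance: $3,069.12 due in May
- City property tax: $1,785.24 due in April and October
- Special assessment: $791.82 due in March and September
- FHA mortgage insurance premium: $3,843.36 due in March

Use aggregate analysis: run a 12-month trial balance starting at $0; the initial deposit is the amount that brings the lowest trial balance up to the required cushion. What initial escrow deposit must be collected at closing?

Cushion = 2 × $1,005.55 = $2,011.10
Trial balance (start $0, +$1,005.55 each month, − disbursements):
  Dec: +$1,005.55 → $1,005.55
  Jan: +$1,005.55 → $2,011.10
  Feb: +$1,005.55 → $3,016.65
  Mar: +$1,005.55 − $4,635.18 → -$612.98
  Apr: +$1,005.55 − $1,785.24 → -$1,392.67
  May: +$1,005.55 − $3,069.12 → -$3,456.24
  Jun: +$1,005.55 → -$2,450.69
  Jul: +$1,005.55 → -$1,445.14
  Aug: +$1,005.55 → -$439.59
  Sep: +$1,005.55 − $791.82 → -$225.86
  Oct: +$1,005.55 − $1,785.24 → -$1,005.55
  Nov: +$1,005.55 → $0.00
Lowest trial balance = -$3,456.24 (May)
Initial deposit = cushion − low point = $2,011.10 − (-$3,456.24) = $5,467.34

$5,467.34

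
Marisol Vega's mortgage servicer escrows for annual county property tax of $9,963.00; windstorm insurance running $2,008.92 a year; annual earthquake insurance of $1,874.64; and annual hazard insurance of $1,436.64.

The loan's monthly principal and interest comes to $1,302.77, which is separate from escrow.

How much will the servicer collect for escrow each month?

County property tax = $9,963.00 annually
Windstorm insurance = $2,008.92 annually
Earthquake insurance = $1,874.64 annually
Hazard insurance = $1,436.64 annually
Annual escrow total = $15,283.20
Monthly = $15,283.20 ÷ 12 = $1,273.60

$1,273.60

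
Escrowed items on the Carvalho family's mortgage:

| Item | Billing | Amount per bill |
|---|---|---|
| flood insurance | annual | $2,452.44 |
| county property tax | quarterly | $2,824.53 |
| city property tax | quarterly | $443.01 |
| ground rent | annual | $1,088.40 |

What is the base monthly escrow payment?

$1,384.25

Flood insurance — $2,452.44/yr
County property tax — $2,824.53 × 4 = $11,298.12/yr
City property tax — $443.01 × 4 = $1,772.04/yr
Ground rent — $1,088.40/yr
Annual escrow total = $2,452.44 + $11,298.12 + $1,772.04 + $1,088.40 = $16,611.00
Base monthly escrow = $16,611.00 / 12 = $1,384.25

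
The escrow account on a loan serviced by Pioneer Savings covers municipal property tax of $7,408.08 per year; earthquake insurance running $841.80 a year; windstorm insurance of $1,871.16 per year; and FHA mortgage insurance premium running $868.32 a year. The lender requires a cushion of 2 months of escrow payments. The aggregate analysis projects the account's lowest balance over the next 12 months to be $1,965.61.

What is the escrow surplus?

Municipal property tax: $7,408.08/yr
Earthquake insurance: $841.80/yr
Windstorm insurance: $1,871.16/yr
FHA mortgage insurance premium: $868.32/yr
Total annual escrow = $7,408.08 + $841.80 + $1,871.16 + $868.32 = $10,989.36
Monthly escrow = $10,989.36 ÷ 12 = $915.78
Required reserve = 2 × $915.78 = $1,831.56
Excess over cushion: $1,965.61 − $1,831.56 = $134.05

$134.05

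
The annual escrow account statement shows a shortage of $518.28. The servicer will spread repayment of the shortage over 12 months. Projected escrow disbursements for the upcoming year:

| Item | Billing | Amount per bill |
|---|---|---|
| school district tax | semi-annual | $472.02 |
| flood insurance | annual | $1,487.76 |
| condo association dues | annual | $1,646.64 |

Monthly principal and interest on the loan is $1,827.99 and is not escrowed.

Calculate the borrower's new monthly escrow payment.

School district tax — $472.02 × 2 = $944.04/yr
Flood insurance — $1,487.76/yr
Condo association dues — $1,646.64/yr
Combined annual = $944.04 + $1,487.76 + $1,646.64 = $4,078.44
Monthly = $4,078.44 ÷ 12 = $339.87
Monthly shortage recovery: $518.28 ÷ 12 = $43.19
New monthly escrow = $339.87 + $43.19 = $383.06

$383.06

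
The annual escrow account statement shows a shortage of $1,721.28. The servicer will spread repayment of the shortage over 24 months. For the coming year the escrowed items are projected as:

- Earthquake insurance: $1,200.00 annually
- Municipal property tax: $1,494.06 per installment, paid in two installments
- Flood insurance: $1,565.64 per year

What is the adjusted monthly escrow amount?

$551.20

Earthquake insurance: $1,200.00/yr
Municipal property tax: $1,494.06 × 2 = $2,988.12/yr
Flood insurance: $1,565.64/yr
Combined annual = $5,753.76
Monthly = $5,753.76 ÷ 12 = $479.48
Shortage per month = $1,721.28 / 24 = $71.72
Adjusted monthly = $479.48 + $71.72 = $551.20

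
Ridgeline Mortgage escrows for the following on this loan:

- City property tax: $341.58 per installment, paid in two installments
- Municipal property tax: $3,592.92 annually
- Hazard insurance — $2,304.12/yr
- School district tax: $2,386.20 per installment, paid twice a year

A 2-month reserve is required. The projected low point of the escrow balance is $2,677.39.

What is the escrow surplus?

$785.29

City property tax: $341.58 × 2 = $683.16
Municipal property tax: $3,592.92
Hazard insurance: $2,304.12
School district tax: $2,386.20 × 2 = $4,772.40
Total per year = $11,352.60
Monthly = $11,352.60 / 12 = $946.05
Cushion = 2 × $946.05 = $1,892.10
Excess over cushion: $2,677.39 − $1,892.10 = $785.29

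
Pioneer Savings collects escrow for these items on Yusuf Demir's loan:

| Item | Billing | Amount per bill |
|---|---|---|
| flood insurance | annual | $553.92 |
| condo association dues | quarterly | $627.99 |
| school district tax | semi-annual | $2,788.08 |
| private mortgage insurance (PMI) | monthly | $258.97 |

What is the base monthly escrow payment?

Flood insurance — $553.92 annually
Condo association dues — $627.99 × 4 = $2,511.96 annually
School district tax — $2,788.08 × 2 = $5,576.16 annually
Private mortgage insurance (PMI) — $258.97 × 12 = $3,107.64 annually
Combined annual = $553.92 + $2,511.96 + $5,576.16 + $3,107.64 = $11,749.68
Per month = $11,749.68 ÷ 12 = $979.14

$979.14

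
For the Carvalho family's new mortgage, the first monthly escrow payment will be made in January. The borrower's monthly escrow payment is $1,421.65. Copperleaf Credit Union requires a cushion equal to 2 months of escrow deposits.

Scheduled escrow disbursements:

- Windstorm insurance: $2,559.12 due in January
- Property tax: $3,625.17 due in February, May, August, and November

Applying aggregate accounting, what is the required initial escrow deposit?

$6,184.29

Cushion = 2 × $1,421.65 = $2,843.30
Trial balance (start $0, +$1,421.65 each month, − disbursements):
  Jan: +$1,421.65 − $2,559.12 → -$1,137.47
  Feb: +$1,421.65 − $3,625.17 → -$3,340.99
  Mar: +$1,421.65 → -$1,919.34
  Apr: +$1,421.65 → -$497.69
  May: +$1,421.65 − $3,625.17 → -$2,701.21
  Jun: +$1,421.65 → -$1,279.56
  Jul: +$1,421.65 → $142.09
  Aug: +$1,421.65 − $3,625.17 → -$2,061.43
  Sep: +$1,421.65 → -$639.78
  Oct: +$1,421.65 → $781.87
  Nov: +$1,421.65 − $3,625.17 → -$1,421.65
  Dec: +$1,421.65 → $0.00
Lowest trial balance = -$3,340.99 (Feb)
Initial deposit = cushion − low point = $2,843.30 − (-$3,340.99) = $6,184.29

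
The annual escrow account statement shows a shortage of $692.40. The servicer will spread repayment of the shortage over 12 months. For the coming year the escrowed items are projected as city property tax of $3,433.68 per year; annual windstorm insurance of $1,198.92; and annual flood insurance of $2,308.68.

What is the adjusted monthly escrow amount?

City property tax: $3,433.68/yr
Windstorm insurance: $1,198.92/yr
Flood insurance: $2,308.68/yr
Combined annual = $6,941.28
Base monthly escrow = $6,941.28 / 12 = $578.44
Monthly shortage recovery: $692.40 ÷ 12 = $57.70
Adjusted monthly = $578.44 + $57.70 = $636.14

$636.14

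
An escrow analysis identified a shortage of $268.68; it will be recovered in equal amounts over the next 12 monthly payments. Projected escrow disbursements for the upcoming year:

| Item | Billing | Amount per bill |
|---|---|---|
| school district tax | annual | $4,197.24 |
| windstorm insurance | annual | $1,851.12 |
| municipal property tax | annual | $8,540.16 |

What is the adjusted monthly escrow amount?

School district tax — $4,197.24
Windstorm insurance — $1,851.12
Municipal property tax — $8,540.16
Combined annual = $4,197.24 + $1,851.12 + $8,540.16 = $14,588.52
Per month = $14,588.52 ÷ 12 = $1,215.71
Monthly shortage recovery: $268.68 ÷ 12 = $22.39
Adjusted monthly = $1,215.71 + $22.39 = $1,238.10

$1,238.10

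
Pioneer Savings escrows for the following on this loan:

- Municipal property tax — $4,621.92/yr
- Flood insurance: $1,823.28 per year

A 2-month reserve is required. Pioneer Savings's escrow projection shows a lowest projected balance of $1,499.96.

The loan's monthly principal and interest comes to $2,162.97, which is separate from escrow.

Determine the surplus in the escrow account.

Municipal property tax: $4,621.92/yr
Flood insurance: $1,823.28/yr
Total annual escrow = $4,621.92 + $1,823.28 = $6,445.20
Monthly = $6,445.20 ÷ 12 = $537.10
Required cushion = 2 × $537.10 = $1,074.20
Surplus = $1,499.96 − $1,074.20 = $425.76

$425.76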